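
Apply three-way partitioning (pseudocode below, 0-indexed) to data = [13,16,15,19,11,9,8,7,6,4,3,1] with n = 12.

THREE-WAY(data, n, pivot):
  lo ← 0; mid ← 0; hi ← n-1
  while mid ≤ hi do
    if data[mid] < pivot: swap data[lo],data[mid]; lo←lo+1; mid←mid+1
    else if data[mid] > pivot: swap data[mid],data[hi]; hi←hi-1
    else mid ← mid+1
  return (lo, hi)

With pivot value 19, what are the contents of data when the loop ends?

lo=0 mid=0 hi=11
13<19: swap(0,0), lo=1 mid=1 ⇒ [13,16,15,19,11,9,8,7,6,4,3,1]
16<19: swap(1,1), lo=2 mid=2 ⇒ [13,16,15,19,11,9,8,7,6,4,3,1]
15<19: swap(2,2), lo=3 mid=3 ⇒ [13,16,15,19,11,9,8,7,6,4,3,1]
19=19: mid=4
11<19: swap(3,4), lo=4 mid=5 ⇒ [13,16,15,11,19,9,8,7,6,4,3,1]
9<19: swap(4,5), lo=5 mid=6 ⇒ [13,16,15,11,9,19,8,7,6,4,3,1]
8<19: swap(5,6), lo=6 mid=7 ⇒ [13,16,15,11,9,8,19,7,6,4,3,1]
7<19: swap(6,7), lo=7 mid=8 ⇒ [13,16,15,11,9,8,7,19,6,4,3,1]
6<19: swap(7,8), lo=8 mid=9 ⇒ [13,16,15,11,9,8,7,6,19,4,3,1]
4<19: swap(8,9), lo=9 mid=10 ⇒ [13,16,15,11,9,8,7,6,4,19,3,1]
3<19: swap(9,10), lo=10 mid=11 ⇒ [13,16,15,11,9,8,7,6,4,3,19,1]
1<19: swap(10,11), lo=11 mid=12 ⇒ [13,16,15,11,9,8,7,6,4,3,1,19]
done. lo=11 hi=11; data=[13,16,15,11,9,8,7,6,4,3,1,19]

[13,16,15,11,9,8,7,6,4,3,1,19]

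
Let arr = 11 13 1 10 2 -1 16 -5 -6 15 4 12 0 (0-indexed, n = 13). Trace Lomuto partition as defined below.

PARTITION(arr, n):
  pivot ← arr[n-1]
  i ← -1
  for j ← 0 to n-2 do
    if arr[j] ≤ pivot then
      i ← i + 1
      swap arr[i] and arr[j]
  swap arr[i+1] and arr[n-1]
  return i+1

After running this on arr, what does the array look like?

-1 -5 -6 0 2 11 16 13 1 15 4 12 10

pivot = arr[12] = 0; i = -1
j=0: arr[0]=11 > 0 → no swap
j=1: arr[1]=13 > 0 → no swap
j=2: arr[2]=1 > 0 → no swap
j=3: arr[3]=10 > 0 → no swap
j=4: arr[4]=2 > 0 → no swap
j=5: arr[5]=-1 ≤ 0 → i=0, swap arr[0],arr[5] → -1 13 1 10 2 11 16 -5 -6 15 4 12 0
j=6: arr[6]=16 > 0 → no swap
j=7: arr[7]=-5 ≤ 0 → i=1, swap arr[1],arr[7] → -1 -5 1 10 2 11 16 13 -6 15 4 12 0
j=8: arr[8]=-6 ≤ 0 → i=2, swap arr[2],arr[8] → -1 -5 -6 10 2 11 16 13 1 15 4 12 0
j=9: arr[9]=15 > 0 → no swap
j=10: arr[10]=4 > 0 → no swap
j=11: arr[11]=12 > 0 → no swap
final swap arr[3],arr[12] → -1 -5 -6 0 2 11 16 13 1 15 4 12 10; return 3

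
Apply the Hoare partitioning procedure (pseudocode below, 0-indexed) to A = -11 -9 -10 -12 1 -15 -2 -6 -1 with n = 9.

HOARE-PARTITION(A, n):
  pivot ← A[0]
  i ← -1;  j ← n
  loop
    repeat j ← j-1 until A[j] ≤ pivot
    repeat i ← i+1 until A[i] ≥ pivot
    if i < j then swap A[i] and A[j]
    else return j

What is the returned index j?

pivot = A[0] = -11; i = -1, j = 9
j→5 (A[5]=-15≤-11), i→0 (A[0]=-11≥-11); i<j, swap → -15 -9 -10 -12 1 -11 -2 -6 -1
j→3 (A[3]=-12≤-11), i→1 (A[1]=-9≥-11); i<j, swap → -15 -12 -10 -9 1 -11 -2 -6 -1
j→1, i→2; i≥j, return j=1. A = -15 -12 -10 -9 1 -11 -2 -6 -1

1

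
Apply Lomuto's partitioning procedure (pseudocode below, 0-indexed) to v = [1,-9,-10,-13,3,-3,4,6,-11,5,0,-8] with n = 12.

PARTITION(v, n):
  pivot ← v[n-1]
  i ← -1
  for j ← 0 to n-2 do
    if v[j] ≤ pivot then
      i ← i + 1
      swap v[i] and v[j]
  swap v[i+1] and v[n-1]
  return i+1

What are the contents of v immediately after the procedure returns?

pivot=-8, i=-1
j=0: 1>-8, skip
j=1: -9≤-8, i=0, swap(0,1) ⇒ [-9,1,-10,-13,3,-3,4,6,-11,5,0,-8]
j=2: -10≤-8, i=1, swap(1,2) ⇒ [-9,-10,1,-13,3,-3,4,6,-11,5,0,-8]
j=3: -13≤-8, i=2, swap(2,3) ⇒ [-9,-10,-13,1,3,-3,4,6,-11,5,0,-8]
j=4: 3>-8, skip
j=5: -3>-8, skip
j=6: 4>-8, skip
j=7: 6>-8, skip
j=8: -11≤-8, i=3, swap(3,8) ⇒ [-9,-10,-13,-11,3,-3,4,6,1,5,0,-8]
j=9: 5>-8, skip
j=10: 0>-8, skip
swap(4,11) ⇒ [-9,-10,-13,-11,-8,-3,4,6,1,5,0,3]; return 4

[-9,-10,-13,-11,-8,-3,4,6,1,5,0,3]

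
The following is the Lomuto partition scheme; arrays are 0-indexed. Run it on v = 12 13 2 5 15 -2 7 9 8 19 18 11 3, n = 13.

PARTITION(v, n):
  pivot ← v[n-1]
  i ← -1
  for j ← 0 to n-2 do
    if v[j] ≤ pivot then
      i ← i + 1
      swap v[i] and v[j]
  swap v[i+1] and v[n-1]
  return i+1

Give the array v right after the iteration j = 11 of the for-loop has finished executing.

2 -2 12 5 15 13 7 9 8 19 18 11 3

pivot=3, i=-1
j=0: 12>3, skip
j=1: 13>3, skip
j=2: 2≤3, i=0, swap(0,2) ⇒ 2 13 12 5 15 -2 7 9 8 19 18 11 3
j=3: 5>3, skip
j=4: 15>3, skip
j=5: -2≤3, i=1, swap(1,5) ⇒ 2 -2 12 5 15 13 7 9 8 19 18 11 3
j=6: 7>3, skip
j=7: 9>3, skip
j=8: 8>3, skip
j=9: 19>3, skip
j=10: 18>3, skip
j=11: 11>3, skip
(after j=11) v = 2 -2 12 5 15 13 7 9 8 19 18 11 3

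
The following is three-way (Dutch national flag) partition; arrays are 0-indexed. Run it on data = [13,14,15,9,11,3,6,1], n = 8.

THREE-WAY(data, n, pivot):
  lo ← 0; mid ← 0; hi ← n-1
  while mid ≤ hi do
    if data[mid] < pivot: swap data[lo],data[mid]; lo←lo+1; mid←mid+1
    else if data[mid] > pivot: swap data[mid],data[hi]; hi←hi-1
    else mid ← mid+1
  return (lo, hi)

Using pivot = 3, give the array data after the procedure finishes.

lo=0 mid=0 hi=7
13>3: swap(0,7), hi=6 ⇒ [1,14,15,9,11,3,6,13]
1<3: swap(0,0), lo=1 mid=1 ⇒ [1,14,15,9,11,3,6,13]
14>3: swap(1,6), hi=5 ⇒ [1,6,15,9,11,3,14,13]
6>3: swap(1,5), hi=4 ⇒ [1,3,15,9,11,6,14,13]
3=3: mid=2
15>3: swap(2,4), hi=3 ⇒ [1,3,11,9,15,6,14,13]
11>3: swap(2,3), hi=2 ⇒ [1,3,9,11,15,6,14,13]
9>3: swap(2,2), hi=1 ⇒ [1,3,9,11,15,6,14,13]
done. lo=1 hi=1; data=[1,3,9,11,15,6,14,13]

[1,3,9,11,15,6,14,13]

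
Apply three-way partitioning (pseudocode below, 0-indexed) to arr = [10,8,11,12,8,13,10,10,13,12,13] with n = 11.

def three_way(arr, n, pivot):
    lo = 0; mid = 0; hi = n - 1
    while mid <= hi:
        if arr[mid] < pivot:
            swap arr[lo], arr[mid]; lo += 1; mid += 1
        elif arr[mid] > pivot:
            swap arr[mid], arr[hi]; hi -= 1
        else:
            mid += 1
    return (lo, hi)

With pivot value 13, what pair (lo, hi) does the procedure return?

(8, 10)

pivot = 13; lo=0, mid=0, hi=10
arr[mid]=10<13: swap arr[0],arr[0]; lo=1,mid=1 → [10,8,11,12,8,13,10,10,13,12,13]
arr[mid]=8<13: swap arr[1],arr[1]; lo=2,mid=2 → [10,8,11,12,8,13,10,10,13,12,13]
arr[mid]=11<13: swap arr[2],arr[2]; lo=3,mid=3 → [10,8,11,12,8,13,10,10,13,12,13]
arr[mid]=12<13: swap arr[3],arr[3]; lo=4,mid=4 → [10,8,11,12,8,13,10,10,13,12,13]
arr[mid]=8<13: swap arr[4],arr[4]; lo=5,mid=5 → [10,8,11,12,8,13,10,10,13,12,13]
arr[mid]=13=13: mid=6
arr[mid]=10<13: swap arr[5],arr[6]; lo=6,mid=7 → [10,8,11,12,8,10,13,10,13,12,13]
arr[mid]=10<13: swap arr[6],arr[7]; lo=7,mid=8 → [10,8,11,12,8,10,10,13,13,12,13]
arr[mid]=13=13: mid=9
arr[mid]=12<13: swap arr[7],arr[9]; lo=8,mid=10 → [10,8,11,12,8,10,10,12,13,13,13]
arr[mid]=13=13: mid=11
end: lo=8, hi=10; arr = [10,8,11,12,8,10,10,12,13,13,13]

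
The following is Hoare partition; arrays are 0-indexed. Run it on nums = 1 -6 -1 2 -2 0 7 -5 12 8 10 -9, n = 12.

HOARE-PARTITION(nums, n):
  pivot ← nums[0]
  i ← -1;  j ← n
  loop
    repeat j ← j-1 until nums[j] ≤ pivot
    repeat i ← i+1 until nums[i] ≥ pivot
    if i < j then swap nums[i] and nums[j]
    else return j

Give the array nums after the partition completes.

-9 -6 -1 -5 -2 0 7 2 12 8 10 1

pivot=1
j stops at 11 (-9), i stops at 0 (1); swap ⇒ -9 -6 -1 2 -2 0 7 -5 12 8 10 1
j stops at 7 (-5), i stops at 3 (2); swap ⇒ -9 -6 -1 -5 -2 0 7 2 12 8 10 1
j stops at 5, i stops at 6; i≥j ⇒ return 5. nums=-9 -6 -1 -5 -2 0 7 2 12 8 10 1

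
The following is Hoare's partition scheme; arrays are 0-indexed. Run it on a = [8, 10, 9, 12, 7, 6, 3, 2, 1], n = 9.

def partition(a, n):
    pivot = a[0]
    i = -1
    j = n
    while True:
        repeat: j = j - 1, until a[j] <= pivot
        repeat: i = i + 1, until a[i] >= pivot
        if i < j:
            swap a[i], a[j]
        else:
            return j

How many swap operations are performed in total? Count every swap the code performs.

pivot = a[0] = 8; i = -1, j = 9
j→8 (a[8]=1≤8), i→0 (a[0]=8≥8); i<j, swap → [1, 10, 9, 12, 7, 6, 3, 2, 8]
j→7 (a[7]=2≤8), i→1 (a[1]=10≥8); i<j, swap → [1, 2, 9, 12, 7, 6, 3, 10, 8]
j→6 (a[6]=3≤8), i→2 (a[2]=9≥8); i<j, swap → [1, 2, 3, 12, 7, 6, 9, 10, 8]
j→5 (a[5]=6≤8), i→3 (a[3]=12≥8); i<j, swap → [1, 2, 3, 6, 7, 12, 9, 10, 8]
j→4, i→5; i≥j, return j=4. a = [1, 2, 3, 6, 7, 12, 9, 10, 8]

4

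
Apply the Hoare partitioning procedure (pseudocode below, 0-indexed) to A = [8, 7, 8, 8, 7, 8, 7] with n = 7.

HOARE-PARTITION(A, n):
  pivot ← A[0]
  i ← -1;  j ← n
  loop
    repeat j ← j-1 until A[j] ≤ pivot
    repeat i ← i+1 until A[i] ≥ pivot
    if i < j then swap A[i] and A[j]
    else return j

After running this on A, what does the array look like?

pivot = A[0] = 8; i = -1, j = 7
j→6 (A[6]=7≤8), i→0 (A[0]=8≥8); i<j, swap → [7, 7, 8, 8, 7, 8, 8]
j→5 (A[5]=8≤8), i→2 (A[2]=8≥8); i<j, swap → [7, 7, 8, 8, 7, 8, 8]
j→4 (A[4]=7≤8), i→3 (A[3]=8≥8); i<j, swap → [7, 7, 8, 7, 8, 8, 8]
j→3, i→4; i≥j, return j=3. A = [7, 7, 8, 7, 8, 8, 8]

[7, 7, 8, 7, 8, 8, 8]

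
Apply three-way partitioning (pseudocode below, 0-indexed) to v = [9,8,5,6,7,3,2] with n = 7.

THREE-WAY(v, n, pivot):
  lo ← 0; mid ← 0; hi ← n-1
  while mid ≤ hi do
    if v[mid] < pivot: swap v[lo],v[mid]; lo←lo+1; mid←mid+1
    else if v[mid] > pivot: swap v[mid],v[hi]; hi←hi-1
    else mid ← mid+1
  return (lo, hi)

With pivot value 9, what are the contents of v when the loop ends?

[8,5,6,7,3,2,9]

lo=0 mid=0 hi=6
9=9: mid=1
8<9: swap(0,1), lo=1 mid=2 ⇒ [8,9,5,6,7,3,2]
5<9: swap(1,2), lo=2 mid=3 ⇒ [8,5,9,6,7,3,2]
6<9: swap(2,3), lo=3 mid=4 ⇒ [8,5,6,9,7,3,2]
7<9: swap(3,4), lo=4 mid=5 ⇒ [8,5,6,7,9,3,2]
3<9: swap(4,5), lo=5 mid=6 ⇒ [8,5,6,7,3,9,2]
2<9: swap(5,6), lo=6 mid=7 ⇒ [8,5,6,7,3,2,9]
done. lo=6 hi=6; v=[8,5,6,7,3,2,9]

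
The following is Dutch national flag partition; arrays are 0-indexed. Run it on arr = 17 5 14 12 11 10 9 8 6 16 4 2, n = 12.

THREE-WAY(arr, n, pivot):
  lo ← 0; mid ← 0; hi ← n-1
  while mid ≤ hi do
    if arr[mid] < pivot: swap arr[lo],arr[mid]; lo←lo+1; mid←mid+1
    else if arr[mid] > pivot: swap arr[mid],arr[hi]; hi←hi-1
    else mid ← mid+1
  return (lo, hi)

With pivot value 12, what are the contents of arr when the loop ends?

lo=0 mid=0 hi=11
17>12: swap(0,11), hi=10 ⇒ 2 5 14 12 11 10 9 8 6 16 4 17
2<12: swap(0,0), lo=1 mid=1 ⇒ 2 5 14 12 11 10 9 8 6 16 4 17
5<12: swap(1,1), lo=2 mid=2 ⇒ 2 5 14 12 11 10 9 8 6 16 4 17
14>12: swap(2,10), hi=9 ⇒ 2 5 4 12 11 10 9 8 6 16 14 17
4<12: swap(2,2), lo=3 mid=3 ⇒ 2 5 4 12 11 10 9 8 6 16 14 17
12=12: mid=4
11<12: swap(3,4), lo=4 mid=5 ⇒ 2 5 4 11 12 10 9 8 6 16 14 17
10<12: swap(4,5), lo=5 mid=6 ⇒ 2 5 4 11 10 12 9 8 6 16 14 17
9<12: swap(5,6), lo=6 mid=7 ⇒ 2 5 4 11 10 9 12 8 6 16 14 17
8<12: swap(6,7), lo=7 mid=8 ⇒ 2 5 4 11 10 9 8 12 6 16 14 17
6<12: swap(7,8), lo=8 mid=9 ⇒ 2 5 4 11 10 9 8 6 12 16 14 17
16>12: swap(9,9), hi=8 ⇒ 2 5 4 11 10 9 8 6 12 16 14 17
done. lo=8 hi=8; arr=2 5 4 11 10 9 8 6 12 16 14 17

2 5 4 11 10 9 8 6 12 16 14 17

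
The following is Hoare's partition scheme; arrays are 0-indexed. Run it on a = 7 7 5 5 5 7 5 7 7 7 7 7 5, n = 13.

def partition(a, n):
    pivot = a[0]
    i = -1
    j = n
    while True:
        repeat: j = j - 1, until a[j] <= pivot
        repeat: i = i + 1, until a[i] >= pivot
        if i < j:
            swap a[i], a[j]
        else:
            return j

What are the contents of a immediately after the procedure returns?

5 7 5 5 5 7 5 7 7 7 7 7 7

pivot=7
j stops at 12 (5), i stops at 0 (7); swap ⇒ 5 7 5 5 5 7 5 7 7 7 7 7 7
j stops at 11 (7), i stops at 1 (7); swap ⇒ 5 7 5 5 5 7 5 7 7 7 7 7 7
j stops at 10 (7), i stops at 5 (7); swap ⇒ 5 7 5 5 5 7 5 7 7 7 7 7 7
j stops at 9 (7), i stops at 7 (7); swap ⇒ 5 7 5 5 5 7 5 7 7 7 7 7 7
j stops at 8, i stops at 8; i≥j ⇒ return 8. a=5 7 5 5 5 7 5 7 7 7 7 7 7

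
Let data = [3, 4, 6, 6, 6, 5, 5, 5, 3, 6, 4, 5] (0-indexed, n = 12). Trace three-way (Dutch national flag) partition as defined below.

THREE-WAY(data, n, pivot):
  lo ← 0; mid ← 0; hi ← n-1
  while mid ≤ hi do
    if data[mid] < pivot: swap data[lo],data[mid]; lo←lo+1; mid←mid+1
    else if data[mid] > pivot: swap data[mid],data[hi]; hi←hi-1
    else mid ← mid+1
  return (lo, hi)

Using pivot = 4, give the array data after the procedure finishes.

lo=0 mid=0 hi=11
3<4: swap(0,0), lo=1 mid=1 ⇒ [3, 4, 6, 6, 6, 5, 5, 5, 3, 6, 4, 5]
4=4: mid=2
6>4: swap(2,11), hi=10 ⇒ [3, 4, 5, 6, 6, 5, 5, 5, 3, 6, 4, 6]
5>4: swap(2,10), hi=9 ⇒ [3, 4, 4, 6, 6, 5, 5, 5, 3, 6, 5, 6]
4=4: mid=3
6>4: swap(3,9), hi=8 ⇒ [3, 4, 4, 6, 6, 5, 5, 5, 3, 6, 5, 6]
6>4: swap(3,8), hi=7 ⇒ [3, 4, 4, 3, 6, 5, 5, 5, 6, 6, 5, 6]
3<4: swap(1,3), lo=2 mid=4 ⇒ [3, 3, 4, 4, 6, 5, 5, 5, 6, 6, 5, 6]
6>4: swap(4,7), hi=6 ⇒ [3, 3, 4, 4, 5, 5, 5, 6, 6, 6, 5, 6]
5>4: swap(4,6), hi=5 ⇒ [3, 3, 4, 4, 5, 5, 5, 6, 6, 6, 5, 6]
5>4: swap(4,5), hi=4 ⇒ [3, 3, 4, 4, 5, 5, 5, 6, 6, 6, 5, 6]
5>4: swap(4,4), hi=3 ⇒ [3, 3, 4, 4, 5, 5, 5, 6, 6, 6, 5, 6]
done. lo=2 hi=3; data=[3, 3, 4, 4, 5, 5, 5, 6, 6, 6, 5, 6]

[3, 3, 4, 4, 5, 5, 5, 6, 6, 6, 5, 6]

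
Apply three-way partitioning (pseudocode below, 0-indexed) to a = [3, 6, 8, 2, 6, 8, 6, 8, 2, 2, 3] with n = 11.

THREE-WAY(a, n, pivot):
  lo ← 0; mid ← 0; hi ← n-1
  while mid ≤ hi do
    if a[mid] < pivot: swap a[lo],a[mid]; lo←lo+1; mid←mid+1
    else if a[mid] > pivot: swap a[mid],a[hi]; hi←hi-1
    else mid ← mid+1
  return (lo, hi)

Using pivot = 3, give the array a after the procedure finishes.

[2, 2, 2, 3, 3, 6, 8, 8, 6, 8, 6]

lo=0 mid=0 hi=10
3=3: mid=1
6>3: swap(1,10), hi=9 ⇒ [3, 3, 8, 2, 6, 8, 6, 8, 2, 2, 6]
3=3: mid=2
8>3: swap(2,9), hi=8 ⇒ [3, 3, 2, 2, 6, 8, 6, 8, 2, 8, 6]
2<3: swap(0,2), lo=1 mid=3 ⇒ [2, 3, 3, 2, 6, 8, 6, 8, 2, 8, 6]
2<3: swap(1,3), lo=2 mid=4 ⇒ [2, 2, 3, 3, 6, 8, 6, 8, 2, 8, 6]
6>3: swap(4,8), hi=7 ⇒ [2, 2, 3, 3, 2, 8, 6, 8, 6, 8, 6]
2<3: swap(2,4), lo=3 mid=5 ⇒ [2, 2, 2, 3, 3, 8, 6, 8, 6, 8, 6]
8>3: swap(5,7), hi=6 ⇒ [2, 2, 2, 3, 3, 8, 6, 8, 6, 8, 6]
8>3: swap(5,6), hi=5 ⇒ [2, 2, 2, 3, 3, 6, 8, 8, 6, 8, 6]
6>3: swap(5,5), hi=4 ⇒ [2, 2, 2, 3, 3, 6, 8, 8, 6, 8, 6]
done. lo=3 hi=4; a=[2, 2, 2, 3, 3, 6, 8, 8, 6, 8, 6]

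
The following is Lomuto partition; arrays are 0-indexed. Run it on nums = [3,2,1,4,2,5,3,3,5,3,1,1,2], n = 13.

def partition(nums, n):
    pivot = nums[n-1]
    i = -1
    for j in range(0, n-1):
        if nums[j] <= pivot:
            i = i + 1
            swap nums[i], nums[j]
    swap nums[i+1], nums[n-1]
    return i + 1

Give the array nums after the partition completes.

[2,1,2,1,1,2,3,3,5,3,4,3,5]

pivot = nums[12] = 2; i = -1
j=0: nums[0]=3 > 2 → no swap
j=1: nums[1]=2 ≤ 2 → i=0, swap nums[0],nums[1] → [2,3,1,4,2,5,3,3,5,3,1,1,2]
j=2: nums[2]=1 ≤ 2 → i=1, swap nums[1],nums[2] → [2,1,3,4,2,5,3,3,5,3,1,1,2]
j=3: nums[3]=4 > 2 → no swap
j=4: nums[4]=2 ≤ 2 → i=2, swap nums[2],nums[4] → [2,1,2,4,3,5,3,3,5,3,1,1,2]
j=5: nums[5]=5 > 2 → no swap
j=6: nums[6]=3 > 2 → no swap
j=7: nums[7]=3 > 2 → no swap
j=8: nums[8]=5 > 2 → no swap
j=9: nums[9]=3 > 2 → no swap
j=10: nums[10]=1 ≤ 2 → i=3, swap nums[3],nums[10] → [2,1,2,1,3,5,3,3,5,3,4,1,2]
j=11: nums[11]=1 ≤ 2 → i=4, swap nums[4],nums[11] → [2,1,2,1,1,5,3,3,5,3,4,3,2]
final swap nums[5],nums[12] → [2,1,2,1,1,2,3,3,5,3,4,3,5]; return 5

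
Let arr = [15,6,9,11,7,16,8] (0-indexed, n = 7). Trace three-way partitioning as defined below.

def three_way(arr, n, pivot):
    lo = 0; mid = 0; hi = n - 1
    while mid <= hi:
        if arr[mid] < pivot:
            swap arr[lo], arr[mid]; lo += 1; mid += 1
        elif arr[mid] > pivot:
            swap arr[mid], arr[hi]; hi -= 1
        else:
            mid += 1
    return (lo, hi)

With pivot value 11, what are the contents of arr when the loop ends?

[8,6,9,7,11,16,15]

pivot = 11; lo=0, mid=0, hi=6
arr[mid]=15>11: swap arr[0],arr[6]; hi=5 → [8,6,9,11,7,16,15]
arr[mid]=8<11: swap arr[0],arr[0]; lo=1,mid=1 → [8,6,9,11,7,16,15]
arr[mid]=6<11: swap arr[1],arr[1]; lo=2,mid=2 → [8,6,9,11,7,16,15]
arr[mid]=9<11: swap arr[2],arr[2]; lo=3,mid=3 → [8,6,9,11,7,16,15]
arr[mid]=11=11: mid=4
arr[mid]=7<11: swap arr[3],arr[4]; lo=4,mid=5 → [8,6,9,7,11,16,15]
arr[mid]=16>11: swap arr[5],arr[5]; hi=4 → [8,6,9,7,11,16,15]
end: lo=4, hi=4; arr = [8,6,9,7,11,16,15]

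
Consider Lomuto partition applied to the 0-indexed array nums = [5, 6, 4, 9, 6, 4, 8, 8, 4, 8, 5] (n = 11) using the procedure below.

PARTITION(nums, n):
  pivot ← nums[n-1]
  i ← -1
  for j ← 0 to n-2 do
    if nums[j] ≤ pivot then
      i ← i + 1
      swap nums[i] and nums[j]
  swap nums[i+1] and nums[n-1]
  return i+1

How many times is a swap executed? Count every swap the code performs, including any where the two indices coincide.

5

pivot = nums[10] = 5; i = -1
j=0: nums[0]=5 ≤ 5 → i=0, swap nums[0],nums[0] (no change) → [5, 6, 4, 9, 6, 4, 8, 8, 4, 8, 5]
j=1: nums[1]=6 > 5 → no swap
j=2: nums[2]=4 ≤ 5 → i=1, swap nums[1],nums[2] → [5, 4, 6, 9, 6, 4, 8, 8, 4, 8, 5]
j=3: nums[3]=9 > 5 → no swap
j=4: nums[4]=6 > 5 → no swap
j=5: nums[5]=4 ≤ 5 → i=2, swap nums[2],nums[5] → [5, 4, 4, 9, 6, 6, 8, 8, 4, 8, 5]
j=6: nums[6]=8 > 5 → no swap
j=7: nums[7]=8 > 5 → no swap
j=8: nums[8]=4 ≤ 5 → i=3, swap nums[3],nums[8] → [5, 4, 4, 4, 6, 6, 8, 8, 9, 8, 5]
j=9: nums[9]=8 > 5 → no swap
final swap nums[4],nums[10] → [5, 4, 4, 4, 5, 6, 8, 8, 9, 8, 6]; return 4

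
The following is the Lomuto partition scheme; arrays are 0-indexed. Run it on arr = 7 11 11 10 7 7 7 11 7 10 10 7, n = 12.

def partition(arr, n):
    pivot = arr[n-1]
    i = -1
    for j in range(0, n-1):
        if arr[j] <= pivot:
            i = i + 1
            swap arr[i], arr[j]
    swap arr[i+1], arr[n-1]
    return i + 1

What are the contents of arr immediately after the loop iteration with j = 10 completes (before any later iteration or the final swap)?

7 7 7 7 7 11 10 11 11 10 10 7

pivot = arr[11] = 7; i = -1
j=0: arr[0]=7 ≤ 7 → i=0, swap arr[0],arr[0] (no change) → 7 11 11 10 7 7 7 11 7 10 10 7
j=1: arr[1]=11 > 7 → no swap
j=2: arr[2]=11 > 7 → no swap
j=3: arr[3]=10 > 7 → no swap
j=4: arr[4]=7 ≤ 7 → i=1, swap arr[1],arr[4] → 7 7 11 10 11 7 7 11 7 10 10 7
j=5: arr[5]=7 ≤ 7 → i=2, swap arr[2],arr[5] → 7 7 7 10 11 11 7 11 7 10 10 7
j=6: arr[6]=7 ≤ 7 → i=3, swap arr[3],arr[6] → 7 7 7 7 11 11 10 11 7 10 10 7
j=7: arr[7]=11 > 7 → no swap
j=8: arr[8]=7 ≤ 7 → i=4, swap arr[4],arr[8] → 7 7 7 7 7 11 10 11 11 10 10 7
j=9: arr[9]=10 > 7 → no swap
j=10: arr[10]=10 > 7 → no swap
(after j=10) arr = 7 7 7 7 7 11 10 11 11 10 10 7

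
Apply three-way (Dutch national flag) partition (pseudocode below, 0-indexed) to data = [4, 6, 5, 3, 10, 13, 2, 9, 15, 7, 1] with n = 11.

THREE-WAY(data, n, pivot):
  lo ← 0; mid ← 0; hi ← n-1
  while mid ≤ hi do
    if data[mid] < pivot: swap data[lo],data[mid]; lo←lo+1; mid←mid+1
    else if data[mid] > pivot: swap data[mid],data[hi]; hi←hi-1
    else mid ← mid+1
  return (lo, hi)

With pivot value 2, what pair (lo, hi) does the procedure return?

(1, 1)

pivot = 2; lo=0, mid=0, hi=10
data[mid]=4>2: swap data[0],data[10]; hi=9 → [1, 6, 5, 3, 10, 13, 2, 9, 15, 7, 4]
data[mid]=1<2: swap data[0],data[0]; lo=1,mid=1 → [1, 6, 5, 3, 10, 13, 2, 9, 15, 7, 4]
data[mid]=6>2: swap data[1],data[9]; hi=8 → [1, 7, 5, 3, 10, 13, 2, 9, 15, 6, 4]
data[mid]=7>2: swap data[1],data[8]; hi=7 → [1, 15, 5, 3, 10, 13, 2, 9, 7, 6, 4]
data[mid]=15>2: swap data[1],data[7]; hi=6 → [1, 9, 5, 3, 10, 13, 2, 15, 7, 6, 4]
data[mid]=9>2: swap data[1],data[6]; hi=5 → [1, 2, 5, 3, 10, 13, 9, 15, 7, 6, 4]
data[mid]=2=2: mid=2
data[mid]=5>2: swap data[2],data[5]; hi=4 → [1, 2, 13, 3, 10, 5, 9, 15, 7, 6, 4]
data[mid]=13>2: swap data[2],data[4]; hi=3 → [1, 2, 10, 3, 13, 5, 9, 15, 7, 6, 4]
data[mid]=10>2: swap data[2],data[3]; hi=2 → [1, 2, 3, 10, 13, 5, 9, 15, 7, 6, 4]
data[mid]=3>2: swap data[2],data[2]; hi=1 → [1, 2, 3, 10, 13, 5, 9, 15, 7, 6, 4]
end: lo=1, hi=1; data = [1, 2, 3, 10, 13, 5, 9, 15, 7, 6, 4]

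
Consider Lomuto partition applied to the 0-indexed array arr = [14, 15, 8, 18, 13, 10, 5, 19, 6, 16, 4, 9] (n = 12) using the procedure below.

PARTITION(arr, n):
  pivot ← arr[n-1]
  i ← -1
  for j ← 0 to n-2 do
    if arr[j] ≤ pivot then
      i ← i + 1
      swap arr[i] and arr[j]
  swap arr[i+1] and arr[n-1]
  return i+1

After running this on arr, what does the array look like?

pivot=9, i=-1
j=0: 14>9, skip
j=1: 15>9, skip
j=2: 8≤9, i=0, swap(0,2) ⇒ [8, 15, 14, 18, 13, 10, 5, 19, 6, 16, 4, 9]
j=3: 18>9, skip
j=4: 13>9, skip
j=5: 10>9, skip
j=6: 5≤9, i=1, swap(1,6) ⇒ [8, 5, 14, 18, 13, 10, 15, 19, 6, 16, 4, 9]
j=7: 19>9, skip
j=8: 6≤9, i=2, swap(2,8) ⇒ [8, 5, 6, 18, 13, 10, 15, 19, 14, 16, 4, 9]
j=9: 16>9, skip
j=10: 4≤9, i=3, swap(3,10) ⇒ [8, 5, 6, 4, 13, 10, 15, 19, 14, 16, 18, 9]
swap(4,11) ⇒ [8, 5, 6, 4, 9, 10, 15, 19, 14, 16, 18, 13]; return 4

[8, 5, 6, 4, 9, 10, 15, 19, 14, 16, 18, 13]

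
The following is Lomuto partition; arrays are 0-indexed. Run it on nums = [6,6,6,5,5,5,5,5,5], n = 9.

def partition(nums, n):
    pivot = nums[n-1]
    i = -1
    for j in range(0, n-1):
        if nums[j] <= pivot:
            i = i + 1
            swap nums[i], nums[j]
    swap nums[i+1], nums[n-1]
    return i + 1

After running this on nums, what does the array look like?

pivot=5, i=-1
j=0: 6>5, skip
j=1: 6>5, skip
j=2: 6>5, skip
j=3: 5≤5, i=0, swap(0,3) ⇒ [5,6,6,6,5,5,5,5,5]
j=4: 5≤5, i=1, swap(1,4) ⇒ [5,5,6,6,6,5,5,5,5]
j=5: 5≤5, i=2, swap(2,5) ⇒ [5,5,5,6,6,6,5,5,5]
j=6: 5≤5, i=3, swap(3,6) ⇒ [5,5,5,5,6,6,6,5,5]
j=7: 5≤5, i=4, swap(4,7) ⇒ [5,5,5,5,5,6,6,6,5]
swap(5,8) ⇒ [5,5,5,5,5,5,6,6,6]; return 5

[5,5,5,5,5,5,6,6,6]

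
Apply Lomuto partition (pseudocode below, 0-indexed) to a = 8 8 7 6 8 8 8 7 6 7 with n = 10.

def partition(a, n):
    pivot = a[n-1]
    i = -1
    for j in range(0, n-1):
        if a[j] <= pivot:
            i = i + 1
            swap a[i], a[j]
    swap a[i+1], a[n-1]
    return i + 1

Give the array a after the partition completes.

7 6 7 6 7 8 8 8 8 8

pivot=7, i=-1
j=0: 8>7, skip
j=1: 8>7, skip
j=2: 7≤7, i=0, swap(0,2) ⇒ 7 8 8 6 8 8 8 7 6 7
j=3: 6≤7, i=1, swap(1,3) ⇒ 7 6 8 8 8 8 8 7 6 7
j=4: 8>7, skip
j=5: 8>7, skip
j=6: 8>7, skip
j=7: 7≤7, i=2, swap(2,7) ⇒ 7 6 7 8 8 8 8 8 6 7
j=8: 6≤7, i=3, swap(3,8) ⇒ 7 6 7 6 8 8 8 8 8 7
swap(4,9) ⇒ 7 6 7 6 7 8 8 8 8 8; return 4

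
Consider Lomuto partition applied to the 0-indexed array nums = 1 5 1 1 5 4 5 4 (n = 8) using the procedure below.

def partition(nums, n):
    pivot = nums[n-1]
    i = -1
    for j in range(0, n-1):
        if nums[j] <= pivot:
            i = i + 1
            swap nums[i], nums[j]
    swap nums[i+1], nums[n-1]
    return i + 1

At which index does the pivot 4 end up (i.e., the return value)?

4

pivot=4, i=-1
j=0: 1≤4, i=0, swap(0,0) ⇒ 1 5 1 1 5 4 5 4
j=1: 5>4, skip
j=2: 1≤4, i=1, swap(1,2) ⇒ 1 1 5 1 5 4 5 4
j=3: 1≤4, i=2, swap(2,3) ⇒ 1 1 1 5 5 4 5 4
j=4: 5>4, skip
j=5: 4≤4, i=3, swap(3,5) ⇒ 1 1 1 4 5 5 5 4
j=6: 5>4, skip
swap(4,7) ⇒ 1 1 1 4 4 5 5 5; return 4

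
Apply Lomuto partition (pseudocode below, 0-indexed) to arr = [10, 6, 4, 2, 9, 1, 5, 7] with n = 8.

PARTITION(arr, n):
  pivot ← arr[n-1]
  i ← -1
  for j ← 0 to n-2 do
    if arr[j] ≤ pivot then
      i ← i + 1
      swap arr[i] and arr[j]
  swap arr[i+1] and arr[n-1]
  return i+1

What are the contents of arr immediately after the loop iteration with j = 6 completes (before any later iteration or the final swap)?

pivot=7, i=-1
j=0: 10>7, skip
j=1: 6≤7, i=0, swap(0,1) ⇒ [6, 10, 4, 2, 9, 1, 5, 7]
j=2: 4≤7, i=1, swap(1,2) ⇒ [6, 4, 10, 2, 9, 1, 5, 7]
j=3: 2≤7, i=2, swap(2,3) ⇒ [6, 4, 2, 10, 9, 1, 5, 7]
j=4: 9>7, skip
j=5: 1≤7, i=3, swap(3,5) ⇒ [6, 4, 2, 1, 9, 10, 5, 7]
j=6: 5≤7, i=4, swap(4,6) ⇒ [6, 4, 2, 1, 5, 10, 9, 7]
(after j=6) arr = [6, 4, 2, 1, 5, 10, 9, 7]

[6, 4, 2, 1, 5, 10, 9, 7]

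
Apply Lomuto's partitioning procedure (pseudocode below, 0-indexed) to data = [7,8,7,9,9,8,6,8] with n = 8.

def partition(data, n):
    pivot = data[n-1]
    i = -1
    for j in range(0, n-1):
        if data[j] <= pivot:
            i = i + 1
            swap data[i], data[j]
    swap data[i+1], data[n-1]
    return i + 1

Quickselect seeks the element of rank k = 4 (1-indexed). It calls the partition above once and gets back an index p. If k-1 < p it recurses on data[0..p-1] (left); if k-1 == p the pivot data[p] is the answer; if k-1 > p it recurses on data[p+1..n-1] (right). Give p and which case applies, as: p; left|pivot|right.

5; left

pivot = data[7] = 8; i = -1
j=0: data[0]=7 ≤ 8 → i=0, swap data[0],data[0] (no change) → [7,8,7,9,9,8,6,8]
j=1: data[1]=8 ≤ 8 → i=1, swap data[1],data[1] (no change) → [7,8,7,9,9,8,6,8]
j=2: data[2]=7 ≤ 8 → i=2, swap data[2],data[2] (no change) → [7,8,7,9,9,8,6,8]
j=3: data[3]=9 > 8 → no swap
j=4: data[4]=9 > 8 → no swap
j=5: data[5]=8 ≤ 8 → i=3, swap data[3],data[5] → [7,8,7,8,9,9,6,8]
j=6: data[6]=6 ≤ 8 → i=4, swap data[4],data[6] → [7,8,7,8,6,9,9,8]
final swap data[5],data[7] → [7,8,7,8,6,8,9,9]; return 5
p = 5; k-1 = 3 < 5 ⇒ left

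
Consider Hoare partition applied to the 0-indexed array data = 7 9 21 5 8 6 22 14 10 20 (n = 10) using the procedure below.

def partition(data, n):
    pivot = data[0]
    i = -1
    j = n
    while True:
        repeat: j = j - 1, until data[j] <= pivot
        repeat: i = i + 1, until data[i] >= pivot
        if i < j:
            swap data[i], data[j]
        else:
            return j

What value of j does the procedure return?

1

pivot=7
j stops at 5 (6), i stops at 0 (7); swap ⇒ 6 9 21 5 8 7 22 14 10 20
j stops at 3 (5), i stops at 1 (9); swap ⇒ 6 5 21 9 8 7 22 14 10 20
j stops at 1, i stops at 2; i≥j ⇒ return 1. data=6 5 21 9 8 7 22 14 10 20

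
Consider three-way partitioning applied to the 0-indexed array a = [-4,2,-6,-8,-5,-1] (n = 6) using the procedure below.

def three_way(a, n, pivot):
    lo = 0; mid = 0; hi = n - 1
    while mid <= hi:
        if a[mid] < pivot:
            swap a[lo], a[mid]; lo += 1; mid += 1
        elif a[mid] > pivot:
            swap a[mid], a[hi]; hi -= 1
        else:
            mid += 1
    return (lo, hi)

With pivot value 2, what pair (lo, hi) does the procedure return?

lo=0 mid=0 hi=5
-4<2: swap(0,0), lo=1 mid=1 ⇒ [-4,2,-6,-8,-5,-1]
2=2: mid=2
-6<2: swap(1,2), lo=2 mid=3 ⇒ [-4,-6,2,-8,-5,-1]
-8<2: swap(2,3), lo=3 mid=4 ⇒ [-4,-6,-8,2,-5,-1]
-5<2: swap(3,4), lo=4 mid=5 ⇒ [-4,-6,-8,-5,2,-1]
-1<2: swap(4,5), lo=5 mid=6 ⇒ [-4,-6,-8,-5,-1,2]
done. lo=5 hi=5; a=[-4,-6,-8,-5,-1,2]

(5, 5)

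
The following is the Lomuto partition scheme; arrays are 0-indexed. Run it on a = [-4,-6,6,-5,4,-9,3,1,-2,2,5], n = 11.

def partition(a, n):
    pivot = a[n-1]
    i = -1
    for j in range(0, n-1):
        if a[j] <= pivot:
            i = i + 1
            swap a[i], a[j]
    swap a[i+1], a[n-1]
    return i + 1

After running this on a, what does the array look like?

pivot=5, i=-1
j=0: -4≤5, i=0, swap(0,0) ⇒ [-4,-6,6,-5,4,-9,3,1,-2,2,5]
j=1: -6≤5, i=1, swap(1,1) ⇒ [-4,-6,6,-5,4,-9,3,1,-2,2,5]
j=2: 6>5, skip
j=3: -5≤5, i=2, swap(2,3) ⇒ [-4,-6,-5,6,4,-9,3,1,-2,2,5]
j=4: 4≤5, i=3, swap(3,4) ⇒ [-4,-6,-5,4,6,-9,3,1,-2,2,5]
j=5: -9≤5, i=4, swap(4,5) ⇒ [-4,-6,-5,4,-9,6,3,1,-2,2,5]
j=6: 3≤5, i=5, swap(5,6) ⇒ [-4,-6,-5,4,-9,3,6,1,-2,2,5]
j=7: 1≤5, i=6, swap(6,7) ⇒ [-4,-6,-5,4,-9,3,1,6,-2,2,5]
j=8: -2≤5, i=7, swap(7,8) ⇒ [-4,-6,-5,4,-9,3,1,-2,6,2,5]
j=9: 2≤5, i=8, swap(8,9) ⇒ [-4,-6,-5,4,-9,3,1,-2,2,6,5]
swap(9,10) ⇒ [-4,-6,-5,4,-9,3,1,-2,2,5,6]; return 9

[-4,-6,-5,4,-9,3,1,-2,2,5,6]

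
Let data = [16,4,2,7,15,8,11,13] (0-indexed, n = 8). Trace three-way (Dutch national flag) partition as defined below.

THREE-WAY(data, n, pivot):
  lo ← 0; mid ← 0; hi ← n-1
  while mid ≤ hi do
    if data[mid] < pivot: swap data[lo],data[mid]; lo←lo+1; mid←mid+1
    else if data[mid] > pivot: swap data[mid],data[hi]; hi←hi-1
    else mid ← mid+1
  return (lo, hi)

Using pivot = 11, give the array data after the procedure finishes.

lo=0 mid=0 hi=7
16>11: swap(0,7), hi=6 ⇒ [13,4,2,7,15,8,11,16]
13>11: swap(0,6), hi=5 ⇒ [11,4,2,7,15,8,13,16]
11=11: mid=1
4<11: swap(0,1), lo=1 mid=2 ⇒ [4,11,2,7,15,8,13,16]
2<11: swap(1,2), lo=2 mid=3 ⇒ [4,2,11,7,15,8,13,16]
7<11: swap(2,3), lo=3 mid=4 ⇒ [4,2,7,11,15,8,13,16]
15>11: swap(4,5), hi=4 ⇒ [4,2,7,11,8,15,13,16]
8<11: swap(3,4), lo=4 mid=5 ⇒ [4,2,7,8,11,15,13,16]
done. lo=4 hi=4; data=[4,2,7,8,11,15,13,16]

[4,2,7,8,11,15,13,16]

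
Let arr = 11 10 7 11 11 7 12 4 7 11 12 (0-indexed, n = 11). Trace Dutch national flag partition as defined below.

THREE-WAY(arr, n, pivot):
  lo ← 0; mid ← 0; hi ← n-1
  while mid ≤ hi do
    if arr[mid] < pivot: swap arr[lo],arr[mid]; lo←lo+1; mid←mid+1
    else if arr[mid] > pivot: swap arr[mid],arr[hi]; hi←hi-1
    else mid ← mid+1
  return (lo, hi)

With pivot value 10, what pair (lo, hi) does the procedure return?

lo=0 mid=0 hi=10
11>10: swap(0,10), hi=9 ⇒ 12 10 7 11 11 7 12 4 7 11 11
12>10: swap(0,9), hi=8 ⇒ 11 10 7 11 11 7 12 4 7 12 11
11>10: swap(0,8), hi=7 ⇒ 7 10 7 11 11 7 12 4 11 12 11
7<10: swap(0,0), lo=1 mid=1 ⇒ 7 10 7 11 11 7 12 4 11 12 11
10=10: mid=2
7<10: swap(1,2), lo=2 mid=3 ⇒ 7 7 10 11 11 7 12 4 11 12 11
11>10: swap(3,7), hi=6 ⇒ 7 7 10 4 11 7 12 11 11 12 11
4<10: swap(2,3), lo=3 mid=4 ⇒ 7 7 4 10 11 7 12 11 11 12 11
11>10: swap(4,6), hi=5 ⇒ 7 7 4 10 12 7 11 11 11 12 11
12>10: swap(4,5), hi=4 ⇒ 7 7 4 10 7 12 11 11 11 12 11
7<10: swap(3,4), lo=4 mid=5 ⇒ 7 7 4 7 10 12 11 11 11 12 11
done. lo=4 hi=4; arr=7 7 4 7 10 12 11 11 11 12 11

(4, 4)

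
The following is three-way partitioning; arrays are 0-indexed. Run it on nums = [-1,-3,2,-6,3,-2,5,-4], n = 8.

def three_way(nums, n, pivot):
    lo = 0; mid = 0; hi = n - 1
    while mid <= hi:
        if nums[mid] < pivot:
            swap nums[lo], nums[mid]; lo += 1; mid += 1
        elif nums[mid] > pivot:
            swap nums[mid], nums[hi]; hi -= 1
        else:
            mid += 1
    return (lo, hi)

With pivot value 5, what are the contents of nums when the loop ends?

[-1,-3,2,-6,3,-2,-4,5]

pivot = 5; lo=0, mid=0, hi=7
nums[mid]=-1<5: swap nums[0],nums[0]; lo=1,mid=1 → [-1,-3,2,-6,3,-2,5,-4]
nums[mid]=-3<5: swap nums[1],nums[1]; lo=2,mid=2 → [-1,-3,2,-6,3,-2,5,-4]
nums[mid]=2<5: swap nums[2],nums[2]; lo=3,mid=3 → [-1,-3,2,-6,3,-2,5,-4]
nums[mid]=-6<5: swap nums[3],nums[3]; lo=4,mid=4 → [-1,-3,2,-6,3,-2,5,-4]
nums[mid]=3<5: swap nums[4],nums[4]; lo=5,mid=5 → [-1,-3,2,-6,3,-2,5,-4]
nums[mid]=-2<5: swap nums[5],nums[5]; lo=6,mid=6 → [-1,-3,2,-6,3,-2,5,-4]
nums[mid]=5=5: mid=7
nums[mid]=-4<5: swap nums[6],nums[7]; lo=7,mid=8 → [-1,-3,2,-6,3,-2,-4,5]
end: lo=7, hi=7; nums = [-1,-3,2,-6,3,-2,-4,5]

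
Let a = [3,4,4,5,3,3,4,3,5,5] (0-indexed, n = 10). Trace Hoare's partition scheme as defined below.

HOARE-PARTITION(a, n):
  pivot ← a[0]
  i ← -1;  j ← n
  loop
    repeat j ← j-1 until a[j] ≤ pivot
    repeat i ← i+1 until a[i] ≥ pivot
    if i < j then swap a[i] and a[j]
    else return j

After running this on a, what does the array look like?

pivot = a[0] = 3; i = -1, j = 10
j→7 (a[7]=3≤3), i→0 (a[0]=3≥3); i<j, swap → [3,4,4,5,3,3,4,3,5,5]
j→5 (a[5]=3≤3), i→1 (a[1]=4≥3); i<j, swap → [3,3,4,5,3,4,4,3,5,5]
j→4 (a[4]=3≤3), i→2 (a[2]=4≥3); i<j, swap → [3,3,3,5,4,4,4,3,5,5]
j→2, i→3; i≥j, return j=2. a = [3,3,3,5,4,4,4,3,5,5]

[3,3,3,5,4,4,4,3,5,5]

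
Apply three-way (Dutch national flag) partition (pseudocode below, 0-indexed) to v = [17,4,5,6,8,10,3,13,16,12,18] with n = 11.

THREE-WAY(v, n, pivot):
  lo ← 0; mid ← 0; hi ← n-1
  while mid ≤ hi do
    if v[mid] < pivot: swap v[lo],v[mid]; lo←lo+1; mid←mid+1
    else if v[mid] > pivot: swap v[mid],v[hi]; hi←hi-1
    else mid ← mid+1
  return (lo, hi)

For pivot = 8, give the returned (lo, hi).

lo=0 mid=0 hi=10
17>8: swap(0,10), hi=9 ⇒ [18,4,5,6,8,10,3,13,16,12,17]
18>8: swap(0,9), hi=8 ⇒ [12,4,5,6,8,10,3,13,16,18,17]
12>8: swap(0,8), hi=7 ⇒ [16,4,5,6,8,10,3,13,12,18,17]
16>8: swap(0,7), hi=6 ⇒ [13,4,5,6,8,10,3,16,12,18,17]
13>8: swap(0,6), hi=5 ⇒ [3,4,5,6,8,10,13,16,12,18,17]
3<8: swap(0,0), lo=1 mid=1 ⇒ [3,4,5,6,8,10,13,16,12,18,17]
4<8: swap(1,1), lo=2 mid=2 ⇒ [3,4,5,6,8,10,13,16,12,18,17]
5<8: swap(2,2), lo=3 mid=3 ⇒ [3,4,5,6,8,10,13,16,12,18,17]
6<8: swap(3,3), lo=4 mid=4 ⇒ [3,4,5,6,8,10,13,16,12,18,17]
8=8: mid=5
10>8: swap(5,5), hi=4 ⇒ [3,4,5,6,8,10,13,16,12,18,17]
done. lo=4 hi=4; v=[3,4,5,6,8,10,13,16,12,18,17]

(4, 4)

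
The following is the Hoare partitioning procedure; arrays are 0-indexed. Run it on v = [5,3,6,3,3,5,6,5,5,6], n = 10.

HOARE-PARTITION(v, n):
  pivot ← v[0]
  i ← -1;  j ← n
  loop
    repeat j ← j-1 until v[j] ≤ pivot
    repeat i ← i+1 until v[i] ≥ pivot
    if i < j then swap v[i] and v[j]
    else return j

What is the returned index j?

5

pivot = v[0] = 5; i = -1, j = 10
j→8 (v[8]=5≤5), i→0 (v[0]=5≥5); i<j, swap → [5,3,6,3,3,5,6,5,5,6]
j→7 (v[7]=5≤5), i→2 (v[2]=6≥5); i<j, swap → [5,3,5,3,3,5,6,6,5,6]
j→5, i→5; i≥j, return j=5. v = [5,3,5,3,3,5,6,6,5,6]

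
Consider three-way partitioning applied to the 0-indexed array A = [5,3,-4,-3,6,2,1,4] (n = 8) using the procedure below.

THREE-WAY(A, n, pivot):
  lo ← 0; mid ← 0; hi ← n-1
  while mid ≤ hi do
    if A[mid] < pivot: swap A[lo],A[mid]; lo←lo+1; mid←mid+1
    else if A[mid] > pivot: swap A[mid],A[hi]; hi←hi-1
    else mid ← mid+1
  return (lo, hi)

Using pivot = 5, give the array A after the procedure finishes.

[3,-4,-3,4,2,1,5,6]

lo=0 mid=0 hi=7
5=5: mid=1
3<5: swap(0,1), lo=1 mid=2 ⇒ [3,5,-4,-3,6,2,1,4]
-4<5: swap(1,2), lo=2 mid=3 ⇒ [3,-4,5,-3,6,2,1,4]
-3<5: swap(2,3), lo=3 mid=4 ⇒ [3,-4,-3,5,6,2,1,4]
6>5: swap(4,7), hi=6 ⇒ [3,-4,-3,5,4,2,1,6]
4<5: swap(3,4), lo=4 mid=5 ⇒ [3,-4,-3,4,5,2,1,6]
2<5: swap(4,5), lo=5 mid=6 ⇒ [3,-4,-3,4,2,5,1,6]
1<5: swap(5,6), lo=6 mid=7 ⇒ [3,-4,-3,4,2,1,5,6]
done. lo=6 hi=6; A=[3,-4,-3,4,2,1,5,6]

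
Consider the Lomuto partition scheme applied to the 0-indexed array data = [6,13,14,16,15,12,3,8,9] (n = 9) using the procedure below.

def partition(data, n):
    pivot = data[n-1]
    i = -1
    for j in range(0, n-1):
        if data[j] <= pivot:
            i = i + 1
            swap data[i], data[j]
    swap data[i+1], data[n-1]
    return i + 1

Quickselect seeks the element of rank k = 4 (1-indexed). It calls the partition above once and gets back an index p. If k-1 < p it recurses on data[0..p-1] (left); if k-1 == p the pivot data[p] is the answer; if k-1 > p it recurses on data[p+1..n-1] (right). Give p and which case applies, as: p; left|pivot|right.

3; pivot

pivot = data[8] = 9; i = -1
j=0: data[0]=6 ≤ 9 → i=0, swap data[0],data[0] (no change) → [6,13,14,16,15,12,3,8,9]
j=1: data[1]=13 > 9 → no swap
j=2: data[2]=14 > 9 → no swap
j=3: data[3]=16 > 9 → no swap
j=4: data[4]=15 > 9 → no swap
j=5: data[5]=12 > 9 → no swap
j=6: data[6]=3 ≤ 9 → i=1, swap data[1],data[6] → [6,3,14,16,15,12,13,8,9]
j=7: data[7]=8 ≤ 9 → i=2, swap data[2],data[7] → [6,3,8,16,15,12,13,14,9]
final swap data[3],data[8] → [6,3,8,9,15,12,13,14,16]; return 3
p = 3; k-1 = 3 == 3 ⇒ pivot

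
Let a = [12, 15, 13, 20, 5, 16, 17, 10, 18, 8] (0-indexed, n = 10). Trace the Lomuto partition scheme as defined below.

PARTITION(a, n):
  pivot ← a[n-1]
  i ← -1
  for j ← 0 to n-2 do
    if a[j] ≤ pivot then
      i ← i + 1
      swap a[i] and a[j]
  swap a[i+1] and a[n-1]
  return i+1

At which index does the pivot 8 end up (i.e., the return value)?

1

pivot=8, i=-1
j=0: 12>8, skip
j=1: 15>8, skip
j=2: 13>8, skip
j=3: 20>8, skip
j=4: 5≤8, i=0, swap(0,4) ⇒ [5, 15, 13, 20, 12, 16, 17, 10, 18, 8]
j=5: 16>8, skip
j=6: 17>8, skip
j=7: 10>8, skip
j=8: 18>8, skip
swap(1,9) ⇒ [5, 8, 13, 20, 12, 16, 17, 10, 18, 15]; return 1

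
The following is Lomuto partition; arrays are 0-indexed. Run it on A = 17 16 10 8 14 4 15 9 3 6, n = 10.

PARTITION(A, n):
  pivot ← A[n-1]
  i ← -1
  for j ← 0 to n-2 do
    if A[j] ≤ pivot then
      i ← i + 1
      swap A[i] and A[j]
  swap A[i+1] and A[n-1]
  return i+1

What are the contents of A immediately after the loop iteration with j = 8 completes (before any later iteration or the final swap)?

4 3 10 8 14 17 15 9 16 6

pivot=6, i=-1
j=0: 17>6, skip
j=1: 16>6, skip
j=2: 10>6, skip
j=3: 8>6, skip
j=4: 14>6, skip
j=5: 4≤6, i=0, swap(0,5) ⇒ 4 16 10 8 14 17 15 9 3 6
j=6: 15>6, skip
j=7: 9>6, skip
j=8: 3≤6, i=1, swap(1,8) ⇒ 4 3 10 8 14 17 15 9 16 6
(after j=8) A = 4 3 10 8 14 17 15 9 16 6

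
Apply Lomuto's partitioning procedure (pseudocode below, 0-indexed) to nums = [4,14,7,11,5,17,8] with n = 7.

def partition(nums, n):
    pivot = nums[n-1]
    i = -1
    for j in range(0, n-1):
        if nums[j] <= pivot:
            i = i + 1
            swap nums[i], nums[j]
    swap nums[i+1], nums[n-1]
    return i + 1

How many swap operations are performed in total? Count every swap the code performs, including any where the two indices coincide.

pivot=8, i=-1
j=0: 4≤8, i=0, swap(0,0) ⇒ [4,14,7,11,5,17,8]
j=1: 14>8, skip
j=2: 7≤8, i=1, swap(1,2) ⇒ [4,7,14,11,5,17,8]
j=3: 11>8, skip
j=4: 5≤8, i=2, swap(2,4) ⇒ [4,7,5,11,14,17,8]
j=5: 17>8, skip
swap(3,6) ⇒ [4,7,5,8,14,17,11]; return 3

4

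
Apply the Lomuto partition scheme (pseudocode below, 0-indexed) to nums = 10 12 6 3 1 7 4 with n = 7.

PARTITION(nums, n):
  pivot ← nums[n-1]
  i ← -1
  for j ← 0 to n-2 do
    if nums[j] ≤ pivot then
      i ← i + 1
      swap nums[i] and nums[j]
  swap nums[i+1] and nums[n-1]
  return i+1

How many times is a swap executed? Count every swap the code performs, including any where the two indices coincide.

3

pivot = nums[6] = 4; i = -1
j=0: nums[0]=10 > 4 → no swap
j=1: nums[1]=12 > 4 → no swap
j=2: nums[2]=6 > 4 → no swap
j=3: nums[3]=3 ≤ 4 → i=0, swap nums[0],nums[3] → 3 12 6 10 1 7 4
j=4: nums[4]=1 ≤ 4 → i=1, swap nums[1],nums[4] → 3 1 6 10 12 7 4
j=5: nums[5]=7 > 4 → no swap
final swap nums[2],nums[6] → 3 1 4 10 12 7 6; return 2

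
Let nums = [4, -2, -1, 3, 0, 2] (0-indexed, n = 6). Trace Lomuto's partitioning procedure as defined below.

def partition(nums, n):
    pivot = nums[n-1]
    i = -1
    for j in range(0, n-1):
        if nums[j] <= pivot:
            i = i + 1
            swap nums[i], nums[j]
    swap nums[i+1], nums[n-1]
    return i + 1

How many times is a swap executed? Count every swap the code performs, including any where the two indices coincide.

4

pivot=2, i=-1
j=0: 4>2, skip
j=1: -2≤2, i=0, swap(0,1) ⇒ [-2, 4, -1, 3, 0, 2]
j=2: -1≤2, i=1, swap(1,2) ⇒ [-2, -1, 4, 3, 0, 2]
j=3: 3>2, skip
j=4: 0≤2, i=2, swap(2,4) ⇒ [-2, -1, 0, 3, 4, 2]
swap(3,5) ⇒ [-2, -1, 0, 2, 4, 3]; return 3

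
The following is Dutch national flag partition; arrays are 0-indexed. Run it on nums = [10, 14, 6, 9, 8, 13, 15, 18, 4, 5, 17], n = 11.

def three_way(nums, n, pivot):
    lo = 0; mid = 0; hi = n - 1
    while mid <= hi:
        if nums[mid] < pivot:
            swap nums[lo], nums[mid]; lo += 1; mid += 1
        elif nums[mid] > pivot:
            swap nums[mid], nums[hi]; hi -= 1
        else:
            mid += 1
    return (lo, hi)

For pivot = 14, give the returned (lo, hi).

pivot = 14; lo=0, mid=0, hi=10
nums[mid]=10<14: swap nums[0],nums[0]; lo=1,mid=1 → [10, 14, 6, 9, 8, 13, 15, 18, 4, 5, 17]
nums[mid]=14=14: mid=2
nums[mid]=6<14: swap nums[1],nums[2]; lo=2,mid=3 → [10, 6, 14, 9, 8, 13, 15, 18, 4, 5, 17]
nums[mid]=9<14: swap nums[2],nums[3]; lo=3,mid=4 → [10, 6, 9, 14, 8, 13, 15, 18, 4, 5, 17]
nums[mid]=8<14: swap nums[3],nums[4]; lo=4,mid=5 → [10, 6, 9, 8, 14, 13, 15, 18, 4, 5, 17]
nums[mid]=13<14: swap nums[4],nums[5]; lo=5,mid=6 → [10, 6, 9, 8, 13, 14, 15, 18, 4, 5, 17]
nums[mid]=15>14: swap nums[6],nums[10]; hi=9 → [10, 6, 9, 8, 13, 14, 17, 18, 4, 5, 15]
nums[mid]=17>14: swap nums[6],nums[9]; hi=8 → [10, 6, 9, 8, 13, 14, 5, 18, 4, 17, 15]
nums[mid]=5<14: swap nums[5],nums[6]; lo=6,mid=7 → [10, 6, 9, 8, 13, 5, 14, 18, 4, 17, 15]
nums[mid]=18>14: swap nums[7],nums[8]; hi=7 → [10, 6, 9, 8, 13, 5, 14, 4, 18, 17, 15]
nums[mid]=4<14: swap nums[6],nums[7]; lo=7,mid=8 → [10, 6, 9, 8, 13, 5, 4, 14, 18, 17, 15]
end: lo=7, hi=7; nums = [10, 6, 9, 8, 13, 5, 4, 14, 18, 17, 15]

(7, 7)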